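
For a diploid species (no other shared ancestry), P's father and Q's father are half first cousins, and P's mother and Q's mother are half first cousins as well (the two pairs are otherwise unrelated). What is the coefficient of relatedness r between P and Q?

0.03125

Wright's path rule: contributions from independent ancestry routes add.
P and Q are related in two ways: half second cousins through their fathers (r = 1/64) and half second cousins through their mothers (r = 1/64).
r = 1/64 + 1/64 = 0.03125.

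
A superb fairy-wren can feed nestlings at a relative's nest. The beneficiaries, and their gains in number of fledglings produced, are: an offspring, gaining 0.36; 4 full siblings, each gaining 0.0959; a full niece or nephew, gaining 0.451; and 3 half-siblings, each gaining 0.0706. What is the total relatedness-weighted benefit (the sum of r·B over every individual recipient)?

0.5375

r to an offspring = 0.5 (one parent–offspring link: r = (1/2)^1 = 1/2).
r to a full sibling = 0.5 (full sibs share both parents — two paths of length 2: r = 2·(1/2)^2 = 1/2).
r to a full niece or nephew = 1/4 (full aunt/uncle↔niece/nephew: two paths of length 3 through the shared grandparent pair: r = 2·(1/2)^3 = 1/4).
r to a half-sibling = 0.25 (half-sibs share one parent — one path of length 2: r = (1/2)^2 = 1/4).
Summing one r·B term per recipient: 1·0.5·0.36 + 4·0.5·0.0959 + 1·0.25·0.451 + 3·0.25·0.0706 = 0.5375.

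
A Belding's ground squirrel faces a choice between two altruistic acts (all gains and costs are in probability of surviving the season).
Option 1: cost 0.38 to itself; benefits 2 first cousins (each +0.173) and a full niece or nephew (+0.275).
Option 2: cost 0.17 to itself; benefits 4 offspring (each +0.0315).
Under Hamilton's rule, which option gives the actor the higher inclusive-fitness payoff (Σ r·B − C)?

Option 2

Option 1: r to a first cousin = 0.125.
Option 1: r to a full niece or nephew = 0.25.
Option 1: Σ r·B − C = (2·0.125·0.173 + 1·0.25·0.275) − 0.38 = -0.268.
Option 2: r to an offspring = 0.5.
Option 2: Σ r·B − C = (4·0.5·0.0315) − 0.17 = -0.107.
Option 2 has the higher net inclusive-fitness payoff.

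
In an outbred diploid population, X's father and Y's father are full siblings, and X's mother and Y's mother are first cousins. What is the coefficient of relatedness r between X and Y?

0.15625

Independent pedigree routes through distinct common ancestors add.
X and Y are related in two ways: first cousins through their fathers (r = 1/8) and second cousins through their mothers (r = 1/32).
r = 1/8 + 1/32 = 0.15625.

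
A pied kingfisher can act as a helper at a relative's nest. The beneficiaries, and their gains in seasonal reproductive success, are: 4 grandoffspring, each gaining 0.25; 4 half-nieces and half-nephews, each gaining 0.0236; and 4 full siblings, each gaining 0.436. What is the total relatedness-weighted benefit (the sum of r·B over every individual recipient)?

r to a grandoffspring = 0.25 (two parent–offspring links: r = (1/2)^2 = 1/4).
r to a half-niece or half-nephew = 0.125 (half-aunt/uncle↔niece/nephew: one path of length 3: r = (1/2)^3 = 1/8).
r to a full sibling = 1/2 (full sibs share both parents — two paths of length 2: r = 2·(1/2)^2 = 1/2).
Summing one r·B term per recipient: 4·0.25·0.25 + 4·0.125·0.0236 + 4·0.5·0.436 = 1.1338.

1.1338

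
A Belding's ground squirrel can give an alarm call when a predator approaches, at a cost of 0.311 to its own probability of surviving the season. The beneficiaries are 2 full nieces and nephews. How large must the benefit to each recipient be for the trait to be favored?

0.622

r to a full niece or nephew = 0.25 (full aunt/uncle↔niece/nephew: two paths of length 3 through the shared grandparent pair: r = 2·(1/2)^3 = 1/4).
Hamilton's rule with n recipients of equal r: n·r·B > C, so B > C/(n·r) = 0.311/(2·0.25) = 0.622.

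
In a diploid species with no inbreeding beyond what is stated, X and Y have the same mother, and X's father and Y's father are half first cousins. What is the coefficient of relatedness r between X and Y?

Independent pedigree routes through distinct common ancestors add.
X and Y are related in two ways: half-sibs through their shared mother (r = 1/4) and half second cousins through their fathers (r = 1/64).
r = 1/4 + 1/64 = 17/64 = 0.265625.

0.265625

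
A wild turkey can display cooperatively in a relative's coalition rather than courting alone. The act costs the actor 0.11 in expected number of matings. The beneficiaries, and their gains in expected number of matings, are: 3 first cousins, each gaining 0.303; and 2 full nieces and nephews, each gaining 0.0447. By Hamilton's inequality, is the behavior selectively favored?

Yes

Hamilton's rule: the trait is favored when the sum of r·B over every recipient exceeds the actor's cost C.
r to a first cousin = 0.125 (first cousins share one grandparent pair — two paths of length 4: r = 2·(1/2)^4 = 1/8).
r to a full niece or nephew = 1/4 (full aunt/uncle↔niece/nephew: two paths of length 3 through the shared grandparent pair: r = 2·(1/2)^3 = 1/4).
Summing one r·B term per recipient: 3·0.125·0.303 + 2·0.25·0.0447 = 0.135975.
0.135975 > 0.11: the indirect benefit exceeds the cost.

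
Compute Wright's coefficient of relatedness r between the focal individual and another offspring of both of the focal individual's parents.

Each parent–offspring link contributes a factor of 1/2, and independent paths through distinct common ancestors add.
Full sibs share both parents — two paths of length 2: r = 2·(1/2)^2 = 1/2.

0.5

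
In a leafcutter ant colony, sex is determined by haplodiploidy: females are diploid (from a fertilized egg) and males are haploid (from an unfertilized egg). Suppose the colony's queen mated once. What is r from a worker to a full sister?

Haplodiploid full sisters inherit their father's entire haploid genome identically (contributing 1/2) and on average half of their mother's contribution (1/2 · 1/2 = 1/4); r = 1/2 + 1/4 = 3/4.

0.75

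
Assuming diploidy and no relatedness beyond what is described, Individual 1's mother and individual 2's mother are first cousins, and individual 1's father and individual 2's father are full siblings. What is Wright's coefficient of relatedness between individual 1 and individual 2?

Independent pedigree routes through distinct common ancestors add.
Individual 1 and individual 2 are related in two ways: second cousins through their mothers (r = 1/32) and first cousins through their fathers (r = 1/8).
r = 1/32 + 1/8 = 0.15625.

0.15625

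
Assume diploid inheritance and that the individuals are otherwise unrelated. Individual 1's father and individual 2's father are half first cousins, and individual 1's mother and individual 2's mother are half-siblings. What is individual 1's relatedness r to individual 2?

With two independent routes of shared ancestry, r is the sum of the two contributions.
Individual 1 and individual 2 are related in two ways: half second cousins through their fathers (r = 1/64) and half first cousins through their mothers (r = 1/16).
r = 1/64 + 1/16 = 0.078125.

0.078125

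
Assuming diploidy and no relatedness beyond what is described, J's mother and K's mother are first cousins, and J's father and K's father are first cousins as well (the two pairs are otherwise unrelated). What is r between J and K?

0.0625

Relatedness sums over independent paths through distinct common ancestors.
J and K are related in two ways: second cousins through their mothers (r = 1/32) and second cousins through their fathers (r = 1/32).
r = 1/32 + 1/32 = 1/16 = 0.0625.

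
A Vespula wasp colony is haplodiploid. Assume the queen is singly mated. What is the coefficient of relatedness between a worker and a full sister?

Haplodiploid full sisters inherit their father's entire haploid genome identically (contributing 1/2) and on average half of their mother's contribution (1/2 · 1/2 = 1/4); r = 1/2 + 1/4 = 3/4.

0.75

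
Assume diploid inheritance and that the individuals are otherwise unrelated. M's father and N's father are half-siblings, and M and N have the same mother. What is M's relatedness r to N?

0.3125

Independent pedigree routes through distinct common ancestors add.
M and N are related in two ways: half first cousins through their fathers (r = 1/16) and half-sibs through their shared mother (r = 1/4).
r = 1/16 + 1/4 = 5/16 = 0.3125.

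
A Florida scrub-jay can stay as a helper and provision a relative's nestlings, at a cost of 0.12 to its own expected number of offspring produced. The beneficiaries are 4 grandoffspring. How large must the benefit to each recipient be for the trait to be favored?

0.12

r to a grandoffspring = 1/4 (two parent–offspring links: r = (1/2)^2 = 1/4).
Hamilton's rule with n recipients of equal r: n·r·B > C, so B > C/(n·r) = 0.12/(4·0.25) = 0.12.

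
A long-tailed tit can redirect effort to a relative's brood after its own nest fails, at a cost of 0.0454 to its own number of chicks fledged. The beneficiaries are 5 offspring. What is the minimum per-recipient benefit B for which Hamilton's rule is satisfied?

0.0182

r to an offspring = 1/2 (one parent–offspring link: r = (1/2)^1 = 1/2).
Hamilton's rule with n recipients of equal r: n·r·B > C, so B > C/(n·r) = 0.0454/(5·0.5) = 0.0182.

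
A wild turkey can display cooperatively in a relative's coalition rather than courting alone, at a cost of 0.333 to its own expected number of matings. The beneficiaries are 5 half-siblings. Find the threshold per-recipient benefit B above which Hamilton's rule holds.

0.2664

r to a half-sibling = 1/4 (half-sibs share one parent — one path of length 2: r = (1/2)^2 = 1/4).
Hamilton's rule with n recipients of equal r: n·r·B > C, so B > C/(n·r) = 0.333/(5·0.25) = 0.2664.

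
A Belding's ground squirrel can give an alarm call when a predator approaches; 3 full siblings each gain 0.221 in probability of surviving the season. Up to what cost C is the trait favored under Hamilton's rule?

0.3315

r to a full sibling = 1/2 (full sibs share both parents — two paths of length 2: r = 2·(1/2)^2 = 1/2).
Hamilton's rule: n·r·B > C, so the trait is favored while C < n·r·B = 3·0.5·0.221 = 0.3315.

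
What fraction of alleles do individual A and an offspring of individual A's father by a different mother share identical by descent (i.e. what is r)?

Each parent–offspring link contributes a factor of 1/2, and independent paths through distinct common ancestors add.
Half-sibs share one parent — one path of length 2: r = (1/2)^2 = 1/4.

0.25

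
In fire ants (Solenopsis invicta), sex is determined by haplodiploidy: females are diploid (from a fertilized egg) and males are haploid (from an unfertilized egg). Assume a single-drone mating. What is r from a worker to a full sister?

Haplodiploid full sisters inherit their father's entire haploid genome identically (contributing 1/2) and on average half of their mother's contribution (1/2 · 1/2 = 1/4); r = 1/2 + 1/4 = 3/4.

0.75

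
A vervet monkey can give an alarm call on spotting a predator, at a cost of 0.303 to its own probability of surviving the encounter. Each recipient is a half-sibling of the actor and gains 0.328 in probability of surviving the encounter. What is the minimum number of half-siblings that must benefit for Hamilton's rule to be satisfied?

r to a half-sibling = 0.25 (half-sibs share one parent — one path of length 2: r = (1/2)^2 = 1/4).
Hamilton's rule: n·r·B > C  ⇒  n > C/(r·B) = 0.303/(0.25·0.328) = 3.695.
The smallest integer exceeding 3.695 is 4.

4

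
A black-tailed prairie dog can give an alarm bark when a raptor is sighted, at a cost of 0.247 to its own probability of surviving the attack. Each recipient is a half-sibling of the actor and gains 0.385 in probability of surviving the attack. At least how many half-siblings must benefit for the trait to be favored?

r to a half-sibling = 0.25 (half-sibs share one parent — one path of length 2: r = (1/2)^2 = 1/4).
Hamilton's rule: n·r·B > C  ⇒  n > C/(r·B) = 0.247/(0.25·0.385) = 2.566.
The smallest integer exceeding 2.566 is 3.

3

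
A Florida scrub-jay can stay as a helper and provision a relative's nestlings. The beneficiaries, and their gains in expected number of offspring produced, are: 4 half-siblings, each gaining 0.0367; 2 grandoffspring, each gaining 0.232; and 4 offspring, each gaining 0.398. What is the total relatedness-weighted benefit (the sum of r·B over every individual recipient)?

r to a half-sibling = 0.25 (half-sibs share one parent — one path of length 2: r = (1/2)^2 = 1/4).
r to a grandoffspring = 0.25 (two parent–offspring links: r = (1/2)^2 = 1/4).
r to an offspring = 1/2 (one parent–offspring link: r = (1/2)^1 = 1/2).
Summing one r·B term per recipient: 4·0.25·0.0367 + 2·0.25·0.232 + 4·0.5·0.398 = 0.9487.

0.9487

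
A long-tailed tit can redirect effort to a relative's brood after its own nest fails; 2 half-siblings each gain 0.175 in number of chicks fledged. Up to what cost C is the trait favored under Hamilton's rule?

0.0875

r to a half-sibling = 1/4 (half-sibs share one parent — one path of length 2: r = (1/2)^2 = 1/4).
Hamilton's rule: n·r·B > C, so the trait is favored while C < n·r·B = 2·0.25·0.175 = 0.0875.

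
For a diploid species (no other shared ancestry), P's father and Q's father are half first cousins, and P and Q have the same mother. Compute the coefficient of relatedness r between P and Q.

With two independent routes of shared ancestry, r is the sum of the two contributions.
P and Q are related in two ways: half second cousins through their fathers (r = 1/64) and half-sibs through their shared mother (r = 1/4).
r = 1/64 + 1/4 = 0.265625.

0.265625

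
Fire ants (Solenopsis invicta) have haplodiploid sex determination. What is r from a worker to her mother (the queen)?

0.5

One meiotic link between diploid queen and diploid daughter: r = 1/2.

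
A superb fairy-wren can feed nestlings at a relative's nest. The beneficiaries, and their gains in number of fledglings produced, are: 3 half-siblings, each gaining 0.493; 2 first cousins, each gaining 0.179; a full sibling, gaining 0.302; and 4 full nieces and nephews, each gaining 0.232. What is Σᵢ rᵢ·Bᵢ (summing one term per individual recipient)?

r to a half-sibling = 1/4 (half-sibs share one parent — one path of length 2: r = (1/2)^2 = 1/4).
r to a first cousin = 0.125 (first cousins share one grandparent pair — two paths of length 4: r = 2·(1/2)^4 = 1/8).
r to a full sibling = 0.5 (full sibs share both parents — two paths of length 2: r = 2·(1/2)^2 = 1/2).
r to a full niece or nephew = 0.25 (full aunt/uncle↔niece/nephew: two paths of length 3 through the shared grandparent pair: r = 2·(1/2)^3 = 1/4).
Summing one r·B term per recipient: 3·0.25·0.493 + 2·0.125·0.179 + 1·0.5·0.302 + 4·0.25·0.232 = 0.7975.

0.7975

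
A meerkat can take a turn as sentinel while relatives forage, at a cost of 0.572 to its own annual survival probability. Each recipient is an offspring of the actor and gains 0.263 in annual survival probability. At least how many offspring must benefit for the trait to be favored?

r to an offspring = 1/2 (one parent–offspring link: r = (1/2)^1 = 1/2).
Hamilton's rule: n·r·B > C  ⇒  n > C/(r·B) = 0.572/(0.5·0.263) = 4.35.
The smallest integer exceeding 4.35 is 5.

5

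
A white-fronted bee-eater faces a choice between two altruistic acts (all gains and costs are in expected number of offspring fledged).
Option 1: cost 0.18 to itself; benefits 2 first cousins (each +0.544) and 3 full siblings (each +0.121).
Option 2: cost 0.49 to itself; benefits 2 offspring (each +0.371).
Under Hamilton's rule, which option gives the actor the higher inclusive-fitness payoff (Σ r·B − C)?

Option 1: r to a first cousin = 0.125.
Option 1: r to a full sibling = 0.5.
Option 1: Σ r·B − C = (2·0.125·0.544 + 3·0.5·0.121) − 0.18 = 0.1375.
Option 2: r to an offspring = 0.5.
Option 2: Σ r·B − C = (2·0.5·0.371) − 0.49 = -0.119.
Option 1 has the higher net inclusive-fitness payoff.

Option 1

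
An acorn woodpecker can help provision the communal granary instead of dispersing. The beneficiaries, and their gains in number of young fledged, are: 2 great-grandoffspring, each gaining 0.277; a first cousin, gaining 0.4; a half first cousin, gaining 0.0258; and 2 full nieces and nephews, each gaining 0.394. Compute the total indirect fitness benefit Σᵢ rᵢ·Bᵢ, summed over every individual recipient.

0.3178625

r to a great-grandoffspring = 1/8 (three parent–offspring links: r = (1/2)^3 = 1/8).
r to a first cousin = 1/8 (first cousins share one grandparent pair — two paths of length 4: r = 2·(1/2)^4 = 1/8).
r to a half first cousin = 0.0625 (half first cousins share one grandparent — one path of length 4: r = (1/2)^4 = 1/16).
r to a full niece or nephew = 0.25 (full aunt/uncle↔niece/nephew: two paths of length 3 through the shared grandparent pair: r = 2·(1/2)^3 = 1/4).
Summing one r·B term per recipient: 2·0.125·0.277 + 1·0.125·0.4 + 1·0.0625·0.0258 + 2·0.25·0.394 = 0.3178625.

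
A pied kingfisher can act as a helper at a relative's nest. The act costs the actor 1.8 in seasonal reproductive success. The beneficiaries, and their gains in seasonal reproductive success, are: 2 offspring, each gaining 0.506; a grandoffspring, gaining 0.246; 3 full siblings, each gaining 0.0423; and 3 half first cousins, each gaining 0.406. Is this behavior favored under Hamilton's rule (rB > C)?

No

Hamilton's rule: the trait is favored when the sum of r·B over every recipient exceeds the actor's cost C.
r to an offspring = 1/2 (one parent–offspring link: r = (1/2)^1 = 1/2).
r to a grandoffspring = 1/4 (two parent–offspring links: r = (1/2)^2 = 1/4).
r to a full sibling = 1/2 (full sibs share both parents — two paths of length 2: r = 2·(1/2)^2 = 1/2).
r to a half first cousin = 1/16 (half first cousins share one grandparent — one path of length 4: r = (1/2)^4 = 1/16).
Summing one r·B term per recipient: 2·0.5·0.506 + 1·0.25·0.246 + 3·0.5·0.0423 + 3·0.0625·0.406 = 0.707075.
0.707075 < 1.8: the indirect benefit is less than the cost.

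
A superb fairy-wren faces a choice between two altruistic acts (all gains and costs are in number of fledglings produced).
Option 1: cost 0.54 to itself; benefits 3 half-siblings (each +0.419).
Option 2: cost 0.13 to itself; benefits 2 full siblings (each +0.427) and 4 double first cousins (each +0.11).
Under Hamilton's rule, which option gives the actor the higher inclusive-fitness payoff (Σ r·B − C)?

Option 1: r to a half-sibling = 0.25.
Option 1: Σ r·B − C = (3·0.25·0.419) − 0.54 = -0.22575.
Option 2: r to a full sibling = 0.5.
Option 2: r to a double first cousin = 0.25.
Option 2: Σ r·B − C = (2·0.5·0.427 + 4·0.25·0.11) − 0.13 = 0.407.
Option 2 has the higher net inclusive-fitness payoff.

Option 2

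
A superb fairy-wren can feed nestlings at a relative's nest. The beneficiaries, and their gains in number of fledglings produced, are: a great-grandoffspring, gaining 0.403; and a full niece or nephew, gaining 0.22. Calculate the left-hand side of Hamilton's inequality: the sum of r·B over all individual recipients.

r to a great-grandoffspring = 0.125 (three parent–offspring links: r = (1/2)^3 = 1/8).
r to a full niece or nephew = 1/4 (full aunt/uncle↔niece/nephew: two paths of length 3 through the shared grandparent pair: r = 2·(1/2)^3 = 1/4).
Summing one r·B term per recipient: 1·0.125·0.403 + 1·0.25·0.22 = 0.105375.

0.105375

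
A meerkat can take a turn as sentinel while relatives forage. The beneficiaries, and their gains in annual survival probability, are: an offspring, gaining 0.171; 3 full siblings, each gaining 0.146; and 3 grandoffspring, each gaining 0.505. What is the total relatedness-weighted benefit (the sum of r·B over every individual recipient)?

r to an offspring = 0.5 (one parent–offspring link: r = (1/2)^1 = 1/2).
r to a full sibling = 0.5 (full sibs share both parents — two paths of length 2: r = 2·(1/2)^2 = 1/2).
r to a grandoffspring = 1/4 (two parent–offspring links: r = (1/2)^2 = 1/4).
Summing one r·B term per recipient: 1·0.5·0.171 + 3·0.5·0.146 + 3·0.25·0.505 = 0.68325.

0.68325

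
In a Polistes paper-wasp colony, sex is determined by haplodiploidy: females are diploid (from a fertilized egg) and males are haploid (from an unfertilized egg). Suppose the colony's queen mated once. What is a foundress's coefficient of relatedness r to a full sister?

0.75

Haplodiploid full sisters inherit their father's entire haploid genome identically (contributing 1/2) and on average half of their mother's contribution (1/2 · 1/2 = 1/4); r = 1/2 + 1/4 = 3/4.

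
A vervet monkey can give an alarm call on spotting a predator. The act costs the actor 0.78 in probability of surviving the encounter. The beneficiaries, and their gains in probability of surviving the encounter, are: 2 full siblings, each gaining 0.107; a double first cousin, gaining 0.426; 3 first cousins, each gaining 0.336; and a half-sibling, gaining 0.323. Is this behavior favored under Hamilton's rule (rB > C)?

No

Hamilton's rule: the trait is favored when the sum of r·B over every recipient exceeds the actor's cost C.
r to a full sibling = 1/2 (full sibs share both parents — two paths of length 2: r = 2·(1/2)^2 = 1/2).
r to a double first cousin = 0.25 (double first cousins share both grandparent pairs — four paths of length 4: r = 4·(1/2)^4 = 1/4).
r to a first cousin = 1/8 (first cousins share one grandparent pair — two paths of length 4: r = 2·(1/2)^4 = 1/8).
r to a half-sibling = 0.25 (half-sibs share one parent — one path of length 2: r = (1/2)^2 = 1/4).
Summing one r·B term per recipient: 2·0.5·0.107 + 1·0.25·0.426 + 3·0.125·0.336 + 1·0.25·0.323 = 0.42025.
0.42025 < 0.78: the indirect benefit is less than the cost.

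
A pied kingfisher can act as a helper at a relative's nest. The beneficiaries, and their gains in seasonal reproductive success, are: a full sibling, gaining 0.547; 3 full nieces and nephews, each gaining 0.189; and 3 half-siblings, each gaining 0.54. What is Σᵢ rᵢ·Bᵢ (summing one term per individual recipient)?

0.82025

r to a full sibling = 0.5 (full sibs share both parents — two paths of length 2: r = 2·(1/2)^2 = 1/2).
r to a full niece or nephew = 1/4 (full aunt/uncle↔niece/nephew: two paths of length 3 through the shared grandparent pair: r = 2·(1/2)^3 = 1/4).
r to a half-sibling = 1/4 (half-sibs share one parent — one path of length 2: r = (1/2)^2 = 1/4).
Summing one r·B term per recipient: 1·0.5·0.547 + 3·0.25·0.189 + 3·0.25·0.54 = 0.82025.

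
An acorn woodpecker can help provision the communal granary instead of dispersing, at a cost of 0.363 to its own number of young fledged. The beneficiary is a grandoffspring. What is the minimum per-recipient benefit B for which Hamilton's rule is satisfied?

r to a grandoffspring = 0.25 (two parent–offspring links: r = (1/2)^2 = 1/4).
Hamilton's rule with n recipients of equal r: n·r·B > C, so B > C/(n·r) = 0.363/(1·0.25) = 1.452.

1.452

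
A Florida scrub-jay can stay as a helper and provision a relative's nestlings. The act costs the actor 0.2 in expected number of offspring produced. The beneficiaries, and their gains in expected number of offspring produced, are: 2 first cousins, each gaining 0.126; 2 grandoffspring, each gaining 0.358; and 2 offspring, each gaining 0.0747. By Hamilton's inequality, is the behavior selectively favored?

Yes

Hamilton's rule: the trait is favored when the sum of r·B over every recipient exceeds the actor's cost C.
r to a first cousin = 0.125 (first cousins share one grandparent pair — two paths of length 4: r = 2·(1/2)^4 = 1/8).
r to a grandoffspring = 0.25 (two parent–offspring links: r = (1/2)^2 = 1/4).
r to an offspring = 0.5 (one parent–offspring link: r = (1/2)^1 = 1/2).
Summing one r·B term per recipient: 2·0.125·0.126 + 2·0.25·0.358 + 2·0.5·0.0747 = 0.2852.
0.2852 > 0.2: the indirect benefit exceeds the cost.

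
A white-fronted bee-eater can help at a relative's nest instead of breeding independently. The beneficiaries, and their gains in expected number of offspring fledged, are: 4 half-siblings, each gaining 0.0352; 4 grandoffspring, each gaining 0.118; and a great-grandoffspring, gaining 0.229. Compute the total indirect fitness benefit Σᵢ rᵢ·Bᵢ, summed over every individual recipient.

r to a half-sibling = 1/4 (half-sibs share one parent — one path of length 2: r = (1/2)^2 = 1/4).
r to a grandoffspring = 0.25 (two parent–offspring links: r = (1/2)^2 = 1/4).
r to a great-grandoffspring = 1/8 (three parent–offspring links: r = (1/2)^3 = 1/8).
Summing one r·B term per recipient: 4·0.25·0.0352 + 4·0.25·0.118 + 1·0.125·0.229 = 0.181825.

0.181825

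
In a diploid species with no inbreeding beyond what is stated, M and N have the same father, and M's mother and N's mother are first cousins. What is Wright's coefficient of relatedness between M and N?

Wright's path rule: contributions from independent ancestry routes add.
M and N are related in two ways: half-sibs through their shared father (r = 1/4) and second cousins through their mothers (r = 1/32).
r = 1/4 + 1/32 = 9/32 = 0.28125.

0.28125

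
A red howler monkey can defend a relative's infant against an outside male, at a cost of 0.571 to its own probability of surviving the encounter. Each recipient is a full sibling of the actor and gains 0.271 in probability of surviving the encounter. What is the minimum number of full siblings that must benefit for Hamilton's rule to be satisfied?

r to a full sibling = 1/2 (full sibs share both parents — two paths of length 2: r = 2·(1/2)^2 = 1/2).
Hamilton's rule: n·r·B > C  ⇒  n > C/(r·B) = 0.571/(0.5·0.271) = 4.214.
The smallest integer exceeding 4.214 is 5.

5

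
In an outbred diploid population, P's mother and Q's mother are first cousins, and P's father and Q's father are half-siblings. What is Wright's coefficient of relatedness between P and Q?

Relatedness sums over independent paths through distinct common ancestors.
P and Q are related in two ways: second cousins through their mothers (r = 1/32) and half first cousins through their fathers (r = 1/16).
r = 1/32 + 1/16 = 3/32 = 0.09375.

0.09375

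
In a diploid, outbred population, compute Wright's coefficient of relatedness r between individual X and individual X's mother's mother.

0.25

Each parent–offspring link contributes a factor of 1/2, and independent paths through distinct common ancestors add.
Two parent–offspring links: r = (1/2)^2 = 1/4.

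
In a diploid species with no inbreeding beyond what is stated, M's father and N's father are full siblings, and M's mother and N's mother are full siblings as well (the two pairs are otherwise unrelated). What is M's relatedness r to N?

0.25

Wright's path rule: contributions from independent ancestry routes add.
M and N are related in two ways: first cousins through their fathers (r = 1/8) and first cousins through their mothers (r = 1/8) — i.e. double first cousins.
r = 1/8 + 1/8 = 0.25.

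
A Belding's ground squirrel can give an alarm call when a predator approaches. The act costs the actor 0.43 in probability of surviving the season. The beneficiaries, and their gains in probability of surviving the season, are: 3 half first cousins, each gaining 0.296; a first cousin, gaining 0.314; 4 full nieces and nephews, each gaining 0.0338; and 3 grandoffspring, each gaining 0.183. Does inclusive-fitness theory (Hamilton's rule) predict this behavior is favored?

Hamilton's rule: the trait is favored when the sum of r·B over every recipient exceeds the actor's cost C.
r to a half first cousin = 1/16 (half first cousins share one grandparent — one path of length 4: r = (1/2)^4 = 1/16).
r to a first cousin = 1/8 (first cousins share one grandparent pair — two paths of length 4: r = 2·(1/2)^4 = 1/8).
r to a full niece or nephew = 0.25 (full aunt/uncle↔niece/nephew: two paths of length 3 through the shared grandparent pair: r = 2·(1/2)^3 = 1/4).
r to a grandoffspring = 1/4 (two parent–offspring links: r = (1/2)^2 = 1/4).
Summing one r·B term per recipient: 3·0.0625·0.296 + 1·0.125·0.314 + 4·0.25·0.0338 + 3·0.25·0.183 = 0.2658.
0.2658 < 0.43: the indirect benefit is less than the cost.

No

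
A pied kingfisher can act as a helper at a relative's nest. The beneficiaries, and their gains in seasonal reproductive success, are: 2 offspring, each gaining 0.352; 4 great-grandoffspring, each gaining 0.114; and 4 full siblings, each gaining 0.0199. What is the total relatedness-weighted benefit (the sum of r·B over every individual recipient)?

r to an offspring = 1/2 (one parent–offspring link: r = (1/2)^1 = 1/2).
r to a great-grandoffspring = 1/8 (three parent–offspring links: r = (1/2)^3 = 1/8).
r to a full sibling = 1/2 (full sibs share both parents — two paths of length 2: r = 2·(1/2)^2 = 1/2).
Summing one r·B term per recipient: 2·0.5·0.352 + 4·0.125·0.114 + 4·0.5·0.0199 = 0.4488.

0.4488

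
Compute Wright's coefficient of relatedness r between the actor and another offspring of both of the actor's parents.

Each parent–offspring link contributes a factor of 1/2, and independent paths through distinct common ancestors add.
Full sibs share both parents — two paths of length 2: r = 2·(1/2)^2 = 1/2.

0.5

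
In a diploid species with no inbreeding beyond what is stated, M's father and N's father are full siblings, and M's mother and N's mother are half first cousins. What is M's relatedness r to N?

Wright's path rule: contributions from independent ancestry routes add.
M and N are related in two ways: first cousins through their fathers (r = 1/8) and half second cousins through their mothers (r = 1/64).
r = 1/8 + 1/64 = 9/64 = 0.140625.

0.140625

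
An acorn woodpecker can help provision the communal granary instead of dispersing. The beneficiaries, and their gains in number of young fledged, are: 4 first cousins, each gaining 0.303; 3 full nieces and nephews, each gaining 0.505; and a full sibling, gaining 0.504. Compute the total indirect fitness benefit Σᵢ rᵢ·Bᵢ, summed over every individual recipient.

0.78225

r to a first cousin = 0.125 (first cousins share one grandparent pair — two paths of length 4: r = 2·(1/2)^4 = 1/8).
r to a full niece or nephew = 1/4 (full aunt/uncle↔niece/nephew: two paths of length 3 through the shared grandparent pair: r = 2·(1/2)^3 = 1/4).
r to a full sibling = 0.5 (full sibs share both parents — two paths of length 2: r = 2·(1/2)^2 = 1/2).
Summing one r·B term per recipient: 4·0.125·0.303 + 3·0.25·0.505 + 1·0.5·0.504 = 0.78225.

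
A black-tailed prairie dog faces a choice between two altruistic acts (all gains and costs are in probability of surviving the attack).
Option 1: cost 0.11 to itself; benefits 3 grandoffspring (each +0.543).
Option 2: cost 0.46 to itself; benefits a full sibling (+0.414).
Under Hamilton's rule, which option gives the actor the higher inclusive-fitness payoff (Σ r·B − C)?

Option 1: r to a grandoffspring = 0.25.
Option 1: Σ r·B − C = (3·0.25·0.543) − 0.11 = 0.29725.
Option 2: r to a full sibling = 0.5.
Option 2: Σ r·B − C = (1·0.5·0.414) − 0.46 = -0.253.
Option 1 has the higher net inclusive-fitness payoff.

Option 1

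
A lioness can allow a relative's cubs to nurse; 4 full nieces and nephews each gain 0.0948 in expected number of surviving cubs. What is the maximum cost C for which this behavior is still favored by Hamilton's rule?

r to a full niece or nephew = 1/4 (full aunt/uncle↔niece/nephew: two paths of length 3 through the shared grandparent pair: r = 2·(1/2)^3 = 1/4).
Hamilton's rule: n·r·B > C, so the trait is favored while C < n·r·B = 4·0.25·0.0948 = 0.0948.

0.0948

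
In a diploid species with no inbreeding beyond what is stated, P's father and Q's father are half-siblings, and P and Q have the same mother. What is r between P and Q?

0.3125

Independent pedigree routes through distinct common ancestors add.
P and Q are related in two ways: half first cousins through their fathers (r = 1/16) and half-sibs through their shared mother (r = 1/4).
r = 1/16 + 1/4 = 0.3125.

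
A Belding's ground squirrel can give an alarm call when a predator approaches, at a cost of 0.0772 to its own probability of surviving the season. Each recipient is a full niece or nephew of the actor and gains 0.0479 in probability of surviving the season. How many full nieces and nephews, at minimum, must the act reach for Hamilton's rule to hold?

7

r to a full niece or nephew = 1/4 (full aunt/uncle↔niece/nephew: two paths of length 3 through the shared grandparent pair: r = 2·(1/2)^3 = 1/4).
Hamilton's rule: n·r·B > C  ⇒  n > C/(r·B) = 0.0772/(0.25·0.0479) = 6.447.
The smallest integer exceeding 6.447 is 7.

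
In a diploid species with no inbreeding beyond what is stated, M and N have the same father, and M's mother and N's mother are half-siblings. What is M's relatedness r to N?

0.3125

Wright's path rule: contributions from independent ancestry routes add.
M and N are related in two ways: half-sibs through their shared father (r = 1/4) and half first cousins through their mothers (r = 1/16).
r = 1/4 + 1/16 = 0.3125.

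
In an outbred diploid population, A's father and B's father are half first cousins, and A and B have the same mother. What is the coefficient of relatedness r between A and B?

0.265625

With two independent routes of shared ancestry, r is the sum of the two contributions.
A and B are related in two ways: half second cousins through their fathers (r = 1/64) and half-sibs through their shared mother (r = 1/4).
r = 1/64 + 1/4 = 17/64 = 0.265625.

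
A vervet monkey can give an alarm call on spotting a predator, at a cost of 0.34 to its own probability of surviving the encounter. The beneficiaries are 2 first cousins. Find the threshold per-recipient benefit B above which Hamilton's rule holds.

1.36

r to a first cousin = 0.125 (first cousins share one grandparent pair — two paths of length 4: r = 2·(1/2)^4 = 1/8).
Hamilton's rule with n recipients of equal r: n·r·B > C, so B > C/(n·r) = 0.34/(2·0.125) = 1.36.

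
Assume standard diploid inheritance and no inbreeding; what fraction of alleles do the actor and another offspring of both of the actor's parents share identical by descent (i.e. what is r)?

Each parent–offspring link contributes a factor of 1/2, and independent paths through distinct common ancestors add.
Full sibs share both parents — two paths of length 2: r = 2·(1/2)^2 = 1/2.

0.5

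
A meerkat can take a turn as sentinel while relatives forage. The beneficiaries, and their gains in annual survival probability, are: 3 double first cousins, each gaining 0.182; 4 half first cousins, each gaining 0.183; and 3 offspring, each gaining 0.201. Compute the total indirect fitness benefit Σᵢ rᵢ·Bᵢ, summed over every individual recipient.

0.48375

r to a double first cousin = 0.25 (double first cousins share both grandparent pairs — four paths of length 4: r = 4·(1/2)^4 = 1/4).
r to a half first cousin = 0.0625 (half first cousins share one grandparent — one path of length 4: r = (1/2)^4 = 1/16).
r to an offspring = 1/2 (one parent–offspring link: r = (1/2)^1 = 1/2).
Summing one r·B term per recipient: 3·0.25·0.182 + 4·0.0625·0.183 + 3·0.5·0.201 = 0.48375.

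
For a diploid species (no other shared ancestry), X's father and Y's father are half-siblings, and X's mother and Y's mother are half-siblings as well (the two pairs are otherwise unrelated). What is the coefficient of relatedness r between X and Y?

With two independent routes of shared ancestry, r is the sum of the two contributions.
X and Y are related in two ways: half first cousins through their fathers (r = 1/16) and half first cousins through their mothers (r = 1/16).
r = 1/16 + 1/16 = 0.125.

0.125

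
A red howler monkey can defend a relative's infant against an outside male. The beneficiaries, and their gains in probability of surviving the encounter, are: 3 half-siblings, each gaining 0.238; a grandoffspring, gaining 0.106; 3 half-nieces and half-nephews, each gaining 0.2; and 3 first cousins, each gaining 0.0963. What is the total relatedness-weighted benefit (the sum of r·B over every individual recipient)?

r to a half-sibling = 0.25 (half-sibs share one parent — one path of length 2: r = (1/2)^2 = 1/4).
r to a grandoffspring = 1/4 (two parent–offspring links: r = (1/2)^2 = 1/4).
r to a half-niece or half-nephew = 0.125 (half-aunt/uncle↔niece/nephew: one path of length 3: r = (1/2)^3 = 1/8).
r to a first cousin = 0.125 (first cousins share one grandparent pair — two paths of length 4: r = 2·(1/2)^4 = 1/8).
Summing one r·B term per recipient: 3·0.25·0.238 + 1·0.25·0.106 + 3·0.125·0.2 + 3·0.125·0.0963 = 0.3161125.

0.3161125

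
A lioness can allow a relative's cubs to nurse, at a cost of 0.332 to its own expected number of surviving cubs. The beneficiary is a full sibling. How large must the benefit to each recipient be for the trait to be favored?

r to a full sibling = 0.5 (full sibs share both parents — two paths of length 2: r = 2·(1/2)^2 = 1/2).
Hamilton's rule with n recipients of equal r: n·r·B > C, so B > C/(n·r) = 0.332/(1·0.5) = 0.664.

0.664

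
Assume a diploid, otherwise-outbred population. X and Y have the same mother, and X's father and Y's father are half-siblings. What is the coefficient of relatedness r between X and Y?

0.3125

Independent pedigree routes through distinct common ancestors add.
X and Y are related in two ways: half-sibs through their shared mother (r = 1/4) and half first cousins through their fathers (r = 1/16).
r = 1/4 + 1/16 = 0.3125.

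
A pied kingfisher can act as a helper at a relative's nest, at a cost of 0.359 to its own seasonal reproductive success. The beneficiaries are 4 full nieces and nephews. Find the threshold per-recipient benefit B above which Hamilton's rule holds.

r to a full niece or nephew = 1/4 (full aunt/uncle↔niece/nephew: two paths of length 3 through the shared grandparent pair: r = 2·(1/2)^3 = 1/4).
Hamilton's rule with n recipients of equal r: n·r·B > C, so B > C/(n·r) = 0.359/(4·0.25) = 0.359.

0.359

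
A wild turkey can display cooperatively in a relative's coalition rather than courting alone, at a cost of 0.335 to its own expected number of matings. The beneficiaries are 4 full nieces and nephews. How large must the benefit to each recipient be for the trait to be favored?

r to a full niece or nephew = 0.25 (full aunt/uncle↔niece/nephew: two paths of length 3 through the shared grandparent pair: r = 2·(1/2)^3 = 1/4).
Hamilton's rule with n recipients of equal r: n·r·B > C, so B > C/(n·r) = 0.335/(4·0.25) = 0.335.

0.335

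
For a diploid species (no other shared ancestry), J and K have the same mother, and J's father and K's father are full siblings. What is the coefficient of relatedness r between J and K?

With two independent routes of shared ancestry, r is the sum of the two contributions.
J and K are related in two ways: half-sibs through their shared mother (r = 1/4) and first cousins through their fathers (r = 1/8).
r = 1/4 + 1/8 = 0.375.

0.375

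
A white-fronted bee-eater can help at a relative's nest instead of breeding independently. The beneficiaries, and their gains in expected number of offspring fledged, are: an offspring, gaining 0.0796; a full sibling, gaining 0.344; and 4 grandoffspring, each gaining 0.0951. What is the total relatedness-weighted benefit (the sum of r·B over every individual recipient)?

0.3069

r to an offspring = 1/2 (one parent–offspring link: r = (1/2)^1 = 1/2).
r to a full sibling = 1/2 (full sibs share both parents — two paths of length 2: r = 2·(1/2)^2 = 1/2).
r to a grandoffspring = 1/4 (two parent–offspring links: r = (1/2)^2 = 1/4).
Summing one r·B term per recipient: 1·0.5·0.0796 + 1·0.5·0.344 + 4·0.25·0.0951 = 0.3069.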